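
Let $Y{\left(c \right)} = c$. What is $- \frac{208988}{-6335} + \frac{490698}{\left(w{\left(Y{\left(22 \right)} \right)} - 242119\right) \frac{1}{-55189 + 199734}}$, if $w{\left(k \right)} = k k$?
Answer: $- \frac{165479932358}{563815} \approx -2.935 \cdot 10^{5}$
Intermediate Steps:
$w{\left(k \right)} = k^{2}$
$- \frac{208988}{-6335} + \frac{490698}{\left(w{\left(Y{\left(22 \right)} \right)} - 242119\right) \frac{1}{-55189 + 199734}} = - \frac{208988}{-6335} + \frac{490698}{\left(22^{2} - 242119\right) \frac{1}{-55189 + 199734}} = \left(-208988\right) \left(- \frac{1}{6335}\right) + \frac{490698}{\left(484 - 242119\right) \frac{1}{144545}} = \frac{208988}{6335} + \frac{490698}{\left(-241635\right) \frac{1}{144545}} = \frac{208988}{6335} + \frac{490698}{- \frac{48327}{28909}} = \frac{208988}{6335} + 490698 \left(- \frac{28909}{48327}\right) = \frac{208988}{6335} - \frac{4728529494}{16109} = - \frac{165479932358}{563815}$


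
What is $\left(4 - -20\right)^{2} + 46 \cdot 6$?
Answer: $852$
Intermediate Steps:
$\left(4 - -20\right)^{2} + 46 \cdot 6 = \left(4 + 20\right)^{2} + 276 = 24^{2} + 276 = 576 + 276 = 852$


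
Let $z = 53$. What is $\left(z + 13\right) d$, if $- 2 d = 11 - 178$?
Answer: $5511$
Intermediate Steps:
$d = \frac{167}{2}$ ($d = - \frac{11 - 178}{2} = \left(- \frac{1}{2}\right) \left(-167\right) = \frac{167}{2} \approx 83.5$)
$\left(z + 13\right) d = \left(53 + 13\right) \frac{167}{2} = 66 \cdot \frac{167}{2} = 5511$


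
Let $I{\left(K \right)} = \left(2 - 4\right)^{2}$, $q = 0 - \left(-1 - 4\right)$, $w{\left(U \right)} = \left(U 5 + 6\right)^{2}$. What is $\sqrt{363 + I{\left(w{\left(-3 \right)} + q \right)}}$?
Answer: $\sqrt{367} \approx 19.157$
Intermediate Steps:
$w{\left(U \right)} = \left(6 + 5 U\right)^{2}$ ($w{\left(U \right)} = \left(5 U + 6\right)^{2} = \left(6 + 5 U\right)^{2}$)
$q = 5$ ($q = 0 - \left(-1 - 4\right) = 0 - -5 = 0 + 5 = 5$)
$I{\left(K \right)} = 4$ ($I{\left(K \right)} = \left(-2\right)^{2} = 4$)
$\sqrt{363 + I{\left(w{\left(-3 \right)} + q \right)}} = \sqrt{363 + 4} = \sqrt{367}$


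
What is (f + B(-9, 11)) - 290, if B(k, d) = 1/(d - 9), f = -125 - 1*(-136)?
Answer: -557/2 ≈ -278.50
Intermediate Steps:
f = 11 (f = -125 + 136 = 11)
B(k, d) = 1/(-9 + d)
(f + B(-9, 11)) - 290 = (11 + 1/(-9 + 11)) - 290 = (11 + 1/2) - 290 = (11 + ½) - 290 = 23/2 - 290 = -557/2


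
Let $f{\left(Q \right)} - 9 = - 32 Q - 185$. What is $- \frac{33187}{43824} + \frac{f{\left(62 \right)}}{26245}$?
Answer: $- \frac{17557321}{20912016} \approx -0.83958$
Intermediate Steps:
$f{\left(Q \right)} = -176 - 32 Q$ ($f{\left(Q \right)} = 9 - \left(185 + 32 Q\right) = -176 - 32 Q$)
$- \frac{33187}{43824} + \frac{f{\left(62 \right)}}{26245} = - \frac{33187}{43824} + \frac{-176 - 1984}{26245} = \left(-33187\right) \frac{1}{43824} + \left(-176 - 1984\right) \frac{1}{26245} = - \frac{3017}{3984} - \frac{432}{5249} = - \frac{17557321}{20912016}$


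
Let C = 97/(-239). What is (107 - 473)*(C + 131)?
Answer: -11423592/239 ≈ -47797.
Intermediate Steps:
C = -97/239 (C = 97*(-1/239) = -97/239 ≈ -0.40586)
(107 - 473)*(C + 131) = (107 - 473)*(-97/239 + 131) = -366*31212/239 = -11423592/239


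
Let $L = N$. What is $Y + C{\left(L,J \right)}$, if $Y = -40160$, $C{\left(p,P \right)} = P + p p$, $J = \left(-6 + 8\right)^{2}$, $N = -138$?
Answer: $-21112$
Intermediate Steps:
$L = -138$
$J = 4$ ($J = 2^{2} = 4$)
$C{\left(p,P \right)} = P + p^{2}$
$Y + C{\left(L,J \right)} = -40160 + \left(4 + \left(-138\right)^{2}\right) = -40160 + \left(4 + 19044\right) = -40160 + 19048 = -21112$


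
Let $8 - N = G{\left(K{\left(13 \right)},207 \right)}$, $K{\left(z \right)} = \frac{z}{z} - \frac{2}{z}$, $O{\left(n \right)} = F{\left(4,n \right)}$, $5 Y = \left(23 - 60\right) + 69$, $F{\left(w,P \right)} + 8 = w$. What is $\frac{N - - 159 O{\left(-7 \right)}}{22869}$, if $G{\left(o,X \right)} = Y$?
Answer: $- \frac{3172}{114345} \approx -0.027741$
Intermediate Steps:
$F{\left(w,P \right)} = -8 + w$
$Y = \frac{32}{5}$ ($Y = \frac{\left(23 - 60\right) + 69}{5} = \frac{-37 + 69}{5} = \frac{1}{5} \cdot 32 = \frac{32}{5} \approx 6.4$)
$O{\left(n \right)} = -4$ ($O{\left(n \right)} = -8 + 4 = -4$)
$K{\left(z \right)} = 1 - \frac{2}{z}$
$G{\left(o,X \right)} = \frac{32}{5}$
$N = \frac{8}{5}$ ($N = 8 - \frac{32}{5} = \frac{8}{5} \approx 1.6$)
$\frac{N - - 159 O{\left(-7 \right)}}{22869} = \frac{\frac{8}{5} - \left(-159\right) \left(-4\right)}{22869} = \left(\frac{8}{5} - 636\right) \frac{1}{22869} = \left(- \frac{3172}{5}\right) \frac{1}{22869} = - \frac{3172}{114345}$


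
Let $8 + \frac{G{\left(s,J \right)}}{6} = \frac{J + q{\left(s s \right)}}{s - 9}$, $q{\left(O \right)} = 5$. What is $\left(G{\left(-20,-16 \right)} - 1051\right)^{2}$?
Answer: $\frac{1011558025}{841} \approx 1.2028 \cdot 10^{6}$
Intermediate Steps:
$G{\left(s,J \right)} = -48 + \frac{6 \left(5 + J\right)}{-9 + s}$ ($G{\left(s,J \right)} = -48 + 6 \frac{J + 5}{s - 9} = -48 + 6 \frac{5 + J}{-9 + s} = -48 + \frac{6 \left(5 + J\right)}{-9 + s}$)
$\left(G{\left(-20,-16 \right)} - 1051\right)^{2} = \left(\frac{6 \left(77 - 16 - -160\right)}{-9 - 20} - 1051\right)^{2} = \left(\frac{6 \left(77 - 16 + 160\right)}{-29} - 1051\right)^{2} = \left(6 \left(- \frac{1}{29}\right) 221 - 1051\right)^{2} = \left(- \frac{1326}{29} - 1051\right)^{2} = \left(- \frac{31805}{29}\right)^{2} = \frac{1011558025}{841}$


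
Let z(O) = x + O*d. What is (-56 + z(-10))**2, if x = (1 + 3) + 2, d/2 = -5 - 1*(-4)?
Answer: 900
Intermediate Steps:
d = -2 (d = 2*(-5 - 1*(-4)) = 2*(-5 + 4) = 2*(-1) = -2)
x = 6 (x = 4 + 2 = 6)
z(O) = 6 - 2*O (z(O) = 6 + O*(-2) = 6 - 2*O)
(-56 + z(-10))**2 = (-56 + (6 - 2*(-10)))**2 = (-56 + (6 + 20))**2 = (-56 + 26)**2 = (-30)**2 = 900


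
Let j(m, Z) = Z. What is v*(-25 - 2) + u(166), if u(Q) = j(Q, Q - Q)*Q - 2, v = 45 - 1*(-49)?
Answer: -2540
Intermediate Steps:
v = 94 (v = 45 + 49 = 94)
u(Q) = -2 (u(Q) = (Q - Q)*Q - 2 = 0*Q - 2 = 0 - 2 = -2)
v*(-25 - 2) + u(166) = 94*(-25 - 2) - 2 = 94*(-27) - 2 = -2538 - 2 = -2540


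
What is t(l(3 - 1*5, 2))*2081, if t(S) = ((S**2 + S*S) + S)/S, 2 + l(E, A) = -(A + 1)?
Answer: -18729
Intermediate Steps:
l(E, A) = -3 - A (l(E, A) = -2 - (A + 1) = -2 - (1 + A) = -2 + (-1 - A) = -3 - A)
t(S) = (S + 2*S**2)/S (t(S) = ((S**2 + S**2) + S)/S = (2*S**2 + S)/S = (S + 2*S**2)/S)
t(l(3 - 1*5, 2))*2081 = (1 + 2*(-3 - 1*2))*2081 = (1 + 2*(-3 - 2))*2081 = (1 + 2*(-5))*2081 = (1 - 10)*2081 = -9*2081 = -18729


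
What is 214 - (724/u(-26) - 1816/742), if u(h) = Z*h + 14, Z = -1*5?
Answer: 2823721/13356 ≈ 211.42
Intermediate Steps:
Z = -5
u(h) = 14 - 5*h (u(h) = -5*h + 14 = 14 - 5*h)
214 - (724/u(-26) - 1816/742) = 214 - (724/(14 - 5*(-26)) - 1816/742) = 214 - (724/(14 + 130) - 1816*1/742) = 214 - (724/144 - 908/371) = 214 - (724*(1/144) - 908/371) = 214 - (181/36 - 908/371) = 214 - 1*34463/13356 = 214 - 34463/13356 = 2823721/13356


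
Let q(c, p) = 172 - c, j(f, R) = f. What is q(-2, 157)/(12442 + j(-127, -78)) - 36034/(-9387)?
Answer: 148464016/38533635 ≈ 3.8528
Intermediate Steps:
q(-2, 157)/(12442 + j(-127, -78)) - 36034/(-9387) = (172 - 1*(-2))/(12442 - 127) - 36034/(-9387) = (172 + 2)/12315 - 36034*(-1/9387) = 174*(1/12315) + 36034/9387 = 58/4105 + 36034/9387 = 148464016/38533635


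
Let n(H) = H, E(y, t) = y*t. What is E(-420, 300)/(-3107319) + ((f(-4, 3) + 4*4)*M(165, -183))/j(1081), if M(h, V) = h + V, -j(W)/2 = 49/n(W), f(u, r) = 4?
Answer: 201542768340/50752877 ≈ 3971.1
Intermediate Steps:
E(y, t) = t*y
j(W) = -98/W
M(h, V) = V + h
E(-420, 300)/(-3107319) + ((f(-4, 3) + 4*4)*M(165, -183))/j(1081) = (300*(-420))/(-3107319) + ((4 + 4*4)*(-183 + 165))/((-98/1081)) = -126000*(-1/3107319) + ((4 + 16)*(-18))/((-98*1/1081)) = 42000/1035773 + (20*(-18))/(-98/1081) = 42000/1035773 - 360*(-1081/98) = 42000/1035773 + 194580/49 = 201542768340/50752877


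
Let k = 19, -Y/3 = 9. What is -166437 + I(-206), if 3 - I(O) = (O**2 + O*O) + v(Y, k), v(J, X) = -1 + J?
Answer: -251278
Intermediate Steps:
Y = -27 (Y = -3*9 = -27)
I(O) = 31 - 2*O**2 (I(O) = 3 - ((O**2 + O*O) + (-1 - 27)) = 3 - ((O**2 + O**2) - 28) = 3 - (2*O**2 - 28) = 3 - (-28 + 2*O**2) = 3 + (28 - 2*O**2) = 31 - 2*O**2)
-166437 + I(-206) = -166437 + (31 - 2*(-206)**2) = -166437 + (31 - 2*42436) = -166437 + (31 - 84872) = -166437 - 84841 = -251278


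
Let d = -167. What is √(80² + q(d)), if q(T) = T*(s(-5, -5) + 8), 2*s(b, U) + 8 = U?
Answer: 7*√502/2 ≈ 78.419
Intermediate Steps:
s(b, U) = -4 + U/2
q(T) = 3*T/2 (q(T) = T*((-4 + (½)*(-5)) + 8) = T*((-4 - 5/2) + 8) = T*(-13/2 + 8) = T*(3/2) = 3*T/2)
√(80² + q(d)) = √(80² + (3/2)*(-167)) = √(6400 - 501/2) = √(12299/2) = 7*√502/2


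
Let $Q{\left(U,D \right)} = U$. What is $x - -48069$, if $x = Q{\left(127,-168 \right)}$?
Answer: $48196$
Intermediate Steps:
$x = 127$
$x - -48069 = 127 - -48069 = 127 + 48069 = 48196$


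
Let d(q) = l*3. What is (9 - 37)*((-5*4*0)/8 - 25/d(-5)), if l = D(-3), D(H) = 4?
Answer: 175/3 ≈ 58.333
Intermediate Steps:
l = 4
d(q) = 12 (d(q) = 4*3 = 12)
(9 - 37)*((-5*4*0)/8 - 25/d(-5)) = (9 - 37)*((-5*4*0)/8 - 25/12) = -28*(-20*0*(⅛) - 25*1/12) = -28*(0*(⅛) - 25/12) = -28*(0 - 25/12) = -28*(-25/12) = 175/3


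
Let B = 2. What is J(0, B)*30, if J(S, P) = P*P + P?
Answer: 180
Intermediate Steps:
J(S, P) = P + P**2 (J(S, P) = P**2 + P = P + P**2)
J(0, B)*30 = (2*(1 + 2))*30 = (2*3)*30 = 6*30 = 180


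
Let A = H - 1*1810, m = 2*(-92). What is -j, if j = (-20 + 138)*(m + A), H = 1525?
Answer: 55342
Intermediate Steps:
m = -184
A = -285 (A = 1525 - 1*1810 = 1525 - 1810 = -285)
j = -55342 (j = (-20 + 138)*(-184 - 285) = 118*(-469) = -55342)
-j = -1*(-55342) = 55342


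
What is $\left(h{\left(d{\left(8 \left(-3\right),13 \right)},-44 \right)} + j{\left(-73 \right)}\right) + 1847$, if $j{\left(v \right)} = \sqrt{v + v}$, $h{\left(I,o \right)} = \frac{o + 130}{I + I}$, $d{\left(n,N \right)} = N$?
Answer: $\frac{24054}{13} + i \sqrt{146} \approx 1850.3 + 12.083 i$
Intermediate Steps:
$h{\left(I,o \right)} = \frac{130 + o}{2 I}$
$j{\left(v \right)} = \sqrt{2} \sqrt{v}$ ($j{\left(v \right)} = \sqrt{2 v} = \sqrt{2} \sqrt{v}$)
$\left(h{\left(d{\left(8 \left(-3\right),13 \right)},-44 \right)} + j{\left(-73 \right)}\right) + 1847 = \left(\frac{130 - 44}{2 \cdot 13} + \sqrt{2} \sqrt{-73}\right) + 1847 = \left(\frac{1}{2} \cdot \frac{1}{13} \cdot 86 + \sqrt{2} i \sqrt{73}\right) + 1847 = \left(\frac{43}{13} + i \sqrt{146}\right) + 1847 = \frac{24054}{13} + i \sqrt{146}$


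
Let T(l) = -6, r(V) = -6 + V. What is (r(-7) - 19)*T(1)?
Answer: 192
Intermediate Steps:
(r(-7) - 19)*T(1) = ((-6 - 7) - 19)*(-6) = (-13 - 19)*(-6) = -32*(-6) = 192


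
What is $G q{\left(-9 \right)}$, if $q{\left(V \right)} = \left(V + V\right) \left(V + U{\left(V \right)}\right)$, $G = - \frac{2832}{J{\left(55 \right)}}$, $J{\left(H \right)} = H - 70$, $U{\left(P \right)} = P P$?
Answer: $- \frac{1223424}{5} \approx -2.4468 \cdot 10^{5}$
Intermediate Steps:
$U{\left(P \right)} = P^{2}$
$J{\left(H \right)} = -70 + H$
$G = \frac{944}{5}$ ($G = - \frac{2832}{-70 + 55} = - \frac{2832}{-15} = \left(-2832\right) \left(- \frac{1}{15}\right) = \frac{944}{5} \approx 188.8$)
$q{\left(V \right)} = 2 V \left(V + V^{2}\right)$ ($q{\left(V \right)} = \left(V + V\right) \left(V + V^{2}\right) = 2 V \left(V + V^{2}\right)$)
$G q{\left(-9 \right)} = \frac{944 \cdot 2 \left(-9\right)^{2} \left(1 - 9\right)}{5} = \frac{944 \cdot 2 \cdot 81 \left(-8\right)}{5} = \frac{944}{5} \left(-1296\right) = - \frac{1223424}{5}$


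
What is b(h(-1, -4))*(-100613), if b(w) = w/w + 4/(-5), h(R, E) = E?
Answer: -100613/5 ≈ -20123.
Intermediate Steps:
b(w) = ⅕ (b(w) = 1 + 4*(-⅕) = 1 - ⅘ = ⅕)
b(h(-1, -4))*(-100613) = (⅕)*(-100613) = -100613/5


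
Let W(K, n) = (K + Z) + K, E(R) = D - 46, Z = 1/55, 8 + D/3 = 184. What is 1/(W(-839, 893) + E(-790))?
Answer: -55/65779 ≈ -0.00083613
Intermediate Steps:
D = 528 (D = -24 + 3*184 = -24 + 552 = 528)
Z = 1/55 ≈ 0.018182
E(R) = 482 (E(R) = 528 - 46 = 482)
W(K, n) = 1/55 + 2*K (W(K, n) = (K + 1/55) + K = (1/55 + K) + K = 1/55 + 2*K)
1/(W(-839, 893) + E(-790)) = 1/((1/55 + 2*(-839)) + 482) = 1/((1/55 - 1678) + 482) = 1/(-92289/55 + 482) = 1/(-65779/55) = -55/65779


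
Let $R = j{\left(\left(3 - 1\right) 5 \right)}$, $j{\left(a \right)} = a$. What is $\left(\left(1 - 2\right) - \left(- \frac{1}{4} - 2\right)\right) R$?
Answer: $\frac{25}{2} \approx 12.5$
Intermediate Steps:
$R = 10$ ($R = \left(3 - 1\right) 5 = 2 \cdot 5 = 10$)
$\left(\left(1 - 2\right) - \left(- \frac{1}{4} - 2\right)\right) R = \left(\left(1 - 2\right) - \left(- \frac{1}{4} - 2\right)\right) 10 = \left(-1 - - \frac{9}{4}\right) 10 = \left(-1 + \left(\frac{1}{4} + 2\right)\right) 10 = \left(-1 + \frac{9}{4}\right) 10 = \frac{5}{4} \cdot 10 = \frac{25}{2}$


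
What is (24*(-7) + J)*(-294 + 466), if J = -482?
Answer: -111800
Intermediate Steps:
(24*(-7) + J)*(-294 + 466) = (24*(-7) - 482)*(-294 + 466) = (-168 - 482)*172 = -650*172 = -111800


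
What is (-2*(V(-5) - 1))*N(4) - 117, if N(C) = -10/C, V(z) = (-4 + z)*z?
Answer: 103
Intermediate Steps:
V(z) = z*(-4 + z)
(-2*(V(-5) - 1))*N(4) - 117 = (-2*(-5*(-4 - 5) - 1))*(-10/4) - 117 = (-2*(-5*(-9) - 1))*(-10*1/4) - 117 = -2*(45 - 1)*(-5/2) - 117 = -2*44*(-5/2) - 117 = -88*(-5/2) - 117 = 220 - 117 = 103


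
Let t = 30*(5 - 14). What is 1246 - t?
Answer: 1516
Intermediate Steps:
t = -270 (t = 30*(-9) = -270)
1246 - t = 1246 - 1*(-270) = 1246 + 270 = 1516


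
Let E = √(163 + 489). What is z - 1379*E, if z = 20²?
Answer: 400 - 2758*√163 ≈ -34812.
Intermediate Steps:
z = 400
E = 2*√163 (E = √652 = 2*√163 ≈ 25.534)
z - 1379*E = 400 - 2758*√163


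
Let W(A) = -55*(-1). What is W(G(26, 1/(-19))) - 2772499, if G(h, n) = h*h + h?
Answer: -2772444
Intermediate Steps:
G(h, n) = h + h**2 (G(h, n) = h**2 + h = h + h**2)
W(A) = 55
W(G(26, 1/(-19))) - 2772499 = 55 - 2772499 = -2772444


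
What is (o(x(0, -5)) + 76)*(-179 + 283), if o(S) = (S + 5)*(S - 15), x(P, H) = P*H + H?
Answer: 7904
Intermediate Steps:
x(P, H) = H + H*P (x(P, H) = H*P + H = H + H*P)
o(S) = (-15 + S)*(5 + S) (o(S) = (5 + S)*(-15 + S) = (-15 + S)*(5 + S))
(o(x(0, -5)) + 76)*(-179 + 283) = ((-75 + (-5*(1 + 0))² - (-50)*(1 + 0)) + 76)*(-179 + 283) = ((-75 + (-5*1)² - (-50)) + 76)*104 = ((-75 + (-5)² - 10*(-5)) + 76)*104 = ((-75 + 25 + 50) + 76)*104 = (0 + 76)*104 = 76*104 = 7904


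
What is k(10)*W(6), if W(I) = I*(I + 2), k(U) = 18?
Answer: 864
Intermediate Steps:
W(I) = I*(2 + I)
k(10)*W(6) = 18*(6*(2 + 6)) = 18*(6*8) = 18*48 = 864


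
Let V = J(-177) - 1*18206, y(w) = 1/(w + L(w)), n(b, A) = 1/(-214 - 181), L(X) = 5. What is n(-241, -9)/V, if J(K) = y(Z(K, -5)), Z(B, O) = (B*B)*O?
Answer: 31328/225291239439 ≈ 1.3906e-7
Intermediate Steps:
Z(B, O) = O*B**2 (Z(B, O) = B**2*O = O*B**2)
n(b, A) = -1/395 (n(b, A) = 1/(-395) = -1/395)
y(w) = 1/(5 + w) (y(w) = 1/(w + 5) = 1/(5 + w))
J(K) = 1/(5 - 5*K**2)
V = -2851787841/156640 (V = -1/(-5 + 5*(-177)**2) - 1*18206 = -1/(-5 + 5*31329) - 18206 = -1/(-5 + 156645) - 18206 = -1/156640 - 18206 = -2851787841/156640 ≈ -18206.)
n(-241, -9)/V = -1/(395*(-2851787841/156640)) = -1/395*(-156640/2851787841) = 31328/225291239439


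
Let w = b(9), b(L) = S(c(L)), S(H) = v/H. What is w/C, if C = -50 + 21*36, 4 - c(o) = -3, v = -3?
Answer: -3/4942 ≈ -0.00060704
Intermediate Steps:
c(o) = 7 (c(o) = 4 - 1*(-3) = 4 + 3 = 7)
C = 706 (C = -50 + 756 = 706)
S(H) = -3/H
b(L) = -3/7
w = -3/7 ≈ -0.42857
w/C = -3/7/706 = -3/7*1/706 = -3/4942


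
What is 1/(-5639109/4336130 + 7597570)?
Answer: 4336130/32944045564991 ≈ 1.3162e-7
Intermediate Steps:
1/(-5639109/4336130 + 7597570) = 1/(32944045564991/4336130) = 4336130/32944045564991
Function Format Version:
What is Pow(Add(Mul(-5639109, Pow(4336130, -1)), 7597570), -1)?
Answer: Rational(4336130, 32944045564991) ≈ 1.3162e-7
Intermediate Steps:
Pow(Add(Mul(-5639109, Pow(4336130, -1)), 7597570), -1) = Pow(Add(Mul(-5639109, Rational(1, 4336130)), 7597570), -1) = Pow(Add(Rational(-5639109, 4336130), 7597570), -1) = Pow(Rational(32944045564991, 4336130), -1) = Rational(4336130, 32944045564991)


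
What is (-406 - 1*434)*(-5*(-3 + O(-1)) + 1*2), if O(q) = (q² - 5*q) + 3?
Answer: 23520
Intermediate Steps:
O(q) = 3 + q² - 5*q
(-406 - 1*434)*(-5*(-3 + O(-1)) + 1*2) = (-406 - 1*434)*(-5*(-3 + (3 + (-1)² - 5*(-1))) + 1*2) = (-406 - 434)*(-5*(-3 + (3 + 1 + 5)) + 2) = -840*(-5*(-3 + 9) + 2) = -840*(-5*6 + 2) = -840*(-30 + 2) = -840*(-28) = 23520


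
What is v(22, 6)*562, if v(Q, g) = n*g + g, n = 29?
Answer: 101160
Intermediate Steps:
v(Q, g) = 30*g (v(Q, g) = 29*g + g = 30*g)
v(22, 6)*562 = (30*6)*562 = 180*562 = 101160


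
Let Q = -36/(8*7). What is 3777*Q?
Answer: -33993/14 ≈ -2428.1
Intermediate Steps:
Q = -9/14 (Q = -36/56 = -36*1/56 = -9/14 ≈ -0.64286)
3777*Q = 3777*(-9/14) = -33993/14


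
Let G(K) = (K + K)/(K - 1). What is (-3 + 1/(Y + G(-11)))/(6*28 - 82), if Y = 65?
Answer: -1197/34486 ≈ -0.034710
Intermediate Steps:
G(K) = 2*K/(-1 + K) (G(K) = (2*K)/(-1 + K) = 2*K/(-1 + K))
(-3 + 1/(Y + G(-11)))/(6*28 - 82) = (-3 + 1/(65 + 2*(-11)/(-1 - 11)))/(6*28 - 82) = (-3 + 1/(65 + 2*(-11)/(-12)))/(168 - 82) = (-3 + 1/(65 + 2*(-11)*(-1/12)))/86 = (-3 + 1/(65 + 11/6))/86 = (-3 + 1/(401/6))/86 = (-3 + 6/401)/86 = (1/86)*(-1197/401) = -1197/34486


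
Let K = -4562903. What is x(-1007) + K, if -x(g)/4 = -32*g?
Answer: -4691799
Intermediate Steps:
x(g) = 128*g (x(g) = -(-128)*g = 128*g)
x(-1007) + K = 128*(-1007) - 4562903 = -128896 - 4562903 = -4691799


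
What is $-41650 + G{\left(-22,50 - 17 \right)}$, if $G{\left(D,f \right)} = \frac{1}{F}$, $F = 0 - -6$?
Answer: $- \frac{249899}{6} \approx -41650.0$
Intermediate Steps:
$F = 6$ ($F = 0 + 6 = 6$)
$G{\left(D,f \right)} = \frac{1}{6}$
$-41650 + G{\left(-22,50 - 17 \right)} = -41650 + \frac{1}{6} = - \frac{249899}{6}$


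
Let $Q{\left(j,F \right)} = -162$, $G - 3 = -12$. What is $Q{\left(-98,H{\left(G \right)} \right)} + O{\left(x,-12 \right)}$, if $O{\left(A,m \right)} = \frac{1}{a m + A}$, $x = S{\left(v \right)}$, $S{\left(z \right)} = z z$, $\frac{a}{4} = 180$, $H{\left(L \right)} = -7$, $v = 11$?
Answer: $- \frac{1380079}{8519} \approx -162.0$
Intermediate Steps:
$G = -9$ ($G = 3 - 12 = -9$)
$a = 720$ ($a = 4 \cdot 180 = 720$)
$S{\left(z \right)} = z^{2}$
$x = 121$ ($x = 11^{2} = 121$)
$O{\left(A,m \right)} = \frac{1}{A + 720 m}$ ($O{\left(A,m \right)} = \frac{1}{720 m + A} = \frac{1}{A + 720 m}$)
$Q{\left(-98,H{\left(G \right)} \right)} + O{\left(x,-12 \right)} = -162 + \frac{1}{121 + 720 \left(-12\right)} = -162 + \frac{1}{121 - 8640} = -162 + \frac{1}{-8519} = -162 - \frac{1}{8519} = - \frac{1380079}{8519}$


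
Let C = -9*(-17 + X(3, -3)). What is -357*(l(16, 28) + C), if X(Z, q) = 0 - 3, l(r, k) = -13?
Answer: -59619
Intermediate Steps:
X(Z, q) = -3
C = 180 (C = -9*(-17 - 3) = -9*(-20) = 180)
-357*(l(16, 28) + C) = -357*(-13 + 180) = -357*167 = -59619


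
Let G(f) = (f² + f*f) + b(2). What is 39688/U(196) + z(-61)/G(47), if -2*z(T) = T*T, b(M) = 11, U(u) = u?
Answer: 87706747/434042 ≈ 202.07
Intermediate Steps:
z(T) = -T²/2 (z(T) = -T*T/2 = -T²/2)
G(f) = 11 + 2*f² (G(f) = (f² + f*f) + 11 = (f² + f²) + 11 = 2*f² + 11 = 11 + 2*f²)
39688/U(196) + z(-61)/G(47) = 39688/196 + (-½*(-61)²)/(11 + 2*47²) = 39688*(1/196) + (-½*3721)/(11 + 2*2209) = 9922/49 - 3721/(2*(11 + 4418)) = 9922/49 - 3721/2/4429 = 9922/49 - 3721/2*1/4429 = 9922/49 - 3721/8858 = 87706747/434042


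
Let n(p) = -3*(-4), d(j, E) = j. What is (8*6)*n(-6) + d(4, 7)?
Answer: 580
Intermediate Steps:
n(p) = 12
(8*6)*n(-6) + d(4, 7) = (8*6)*12 + 4 = 48*12 + 4 = 576 + 4 = 580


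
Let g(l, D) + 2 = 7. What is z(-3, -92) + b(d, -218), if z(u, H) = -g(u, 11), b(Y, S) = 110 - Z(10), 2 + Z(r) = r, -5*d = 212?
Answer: 97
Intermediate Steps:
d = -212/5 (d = -⅕*212 = -212/5 ≈ -42.400)
g(l, D) = 5 (g(l, D) = -2 + 7 = 5)
Z(r) = -2 + r
b(Y, S) = 102 (b(Y, S) = 110 - (-2 + 10) = 110 - 1*8 = 110 - 8 = 102)
z(u, H) = -5 (z(u, H) = -1*5 = -5)
z(-3, -92) + b(d, -218) = -5 + 102 = 97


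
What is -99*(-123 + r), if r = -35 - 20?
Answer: 17622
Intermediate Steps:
r = -55
-99*(-123 + r) = -99*(-123 - 55) = -99*(-178) = 17622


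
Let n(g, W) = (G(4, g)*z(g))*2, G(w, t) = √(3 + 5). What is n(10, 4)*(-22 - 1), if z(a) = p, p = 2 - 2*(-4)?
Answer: -920*√2 ≈ -1301.1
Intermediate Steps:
p = 10 (p = 2 + 8 = 10)
G(w, t) = 2*√2 (G(w, t) = √8 = 2*√2)
z(a) = 10
n(g, W) = 40*√2 (n(g, W) = ((2*√2)*10)*2 = (20*√2)*2 = 40*√2)
n(10, 4)*(-22 - 1) = (40*√2)*(-22 - 1) = (40*√2)*(-23) = -920*√2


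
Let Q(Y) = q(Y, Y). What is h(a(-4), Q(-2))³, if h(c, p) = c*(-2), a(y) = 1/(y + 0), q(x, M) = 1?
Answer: ⅛ ≈ 0.12500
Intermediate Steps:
Q(Y) = 1
a(y) = 1/y
h(c, p) = -2*c
h(a(-4), Q(-2))³ = (-2/(-4))³ = (-2*(-¼))³ = (½)³ = ⅛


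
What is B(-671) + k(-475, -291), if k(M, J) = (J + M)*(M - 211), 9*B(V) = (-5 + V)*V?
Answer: 5182880/9 ≈ 5.7588e+5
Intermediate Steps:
B(V) = V*(-5 + V)/9 (B(V) = ((-5 + V)*V)/9 = (V*(-5 + V))/9 = V*(-5 + V)/9)
k(M, J) = (-211 + M)*(J + M) (k(M, J) = (J + M)*(-211 + M) = (-211 + M)*(J + M))
B(-671) + k(-475, -291) = (⅑)*(-671)*(-5 - 671) + ((-475)² - 211*(-291) - 211*(-475) - 291*(-475)) = (⅑)*(-671)*(-676) + (225625 + 61401 + 100225 + 138225) = 453596/9 + 525476 = 5182880/9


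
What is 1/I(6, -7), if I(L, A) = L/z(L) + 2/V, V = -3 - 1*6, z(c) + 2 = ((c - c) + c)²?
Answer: -153/7 ≈ -21.857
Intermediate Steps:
z(c) = -2 + c² (z(c) = -2 + ((c - c) + c)² = -2 + (0 + c)² = -2 + c²)
V = -9 (V = -3 - 6 = -9)
I(L, A) = -2/9 + L/(-2 + L²) (I(L, A) = L/(-2 + L²) + 2/(-9) = L/(-2 + L²) + 2*(-⅑) = L/(-2 + L²) - 2/9 = -2/9 + L/(-2 + L²))
1/I(6, -7) = 1/(-2/9 + 6/(-2 + 6²)) = 1/(-2/9 + 6/(-2 + 36)) = 1/(-2/9 + 6/34) = 1/(-2/9 + 6*(1/34)) = 1/(-2/9 + 3/17) = 1/(-7/153) = -153/7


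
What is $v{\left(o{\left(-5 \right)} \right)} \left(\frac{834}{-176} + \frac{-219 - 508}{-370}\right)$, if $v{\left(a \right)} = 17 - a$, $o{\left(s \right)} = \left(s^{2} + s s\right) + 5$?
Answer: $\frac{857983}{8140} \approx 105.4$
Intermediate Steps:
$o{\left(s \right)} = 5 + 2 s^{2}$ ($o{\left(s \right)} = \left(s^{2} + s^{2}\right) + 5 = 2 s^{2} + 5 = 5 + 2 s^{2}$)
$v{\left(o{\left(-5 \right)} \right)} \left(\frac{834}{-176} + \frac{-219 - 508}{-370}\right) = \left(17 - \left(5 + 2 \left(-5\right)^{2}\right)\right) \left(\frac{834}{-176} + \frac{-219 - 508}{-370}\right) = \left(17 - \left(5 + 2 \cdot 25\right)\right) \left(834 \left(- \frac{1}{176}\right) - - \frac{727}{370}\right) = \left(17 - \left(5 + 50\right)\right) \left(- \frac{417}{88} + \frac{727}{370}\right) = \left(17 - 55\right) \left(- \frac{45157}{16280}\right) = \left(-38\right) \left(- \frac{45157}{16280}\right) = \frac{857983}{8140}$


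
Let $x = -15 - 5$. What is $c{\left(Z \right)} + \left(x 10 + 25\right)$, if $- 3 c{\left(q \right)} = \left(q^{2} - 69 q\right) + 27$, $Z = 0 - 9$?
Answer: $-418$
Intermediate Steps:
$Z = -9$
$x = -20$
$c{\left(q \right)} = -9 + 23 q - \frac{q^{2}}{3}$ ($c{\left(q \right)} = - \frac{\left(q^{2} - 69 q\right) + 27}{3} = - \frac{27 + q^{2} - 69 q}{3} = -9 + 23 q - \frac{q^{2}}{3}$)
$c{\left(Z \right)} + \left(x 10 + 25\right) = \left(-9 + 23 \left(-9\right) - \frac{\left(-9\right)^{2}}{3}\right) + \left(\left(-20\right) 10 + 25\right) = \left(-9 - 207 - 27\right) + \left(-200 + 25\right) = \left(-9 - 207 - 27\right) - 175 = -243 - 175 = -418$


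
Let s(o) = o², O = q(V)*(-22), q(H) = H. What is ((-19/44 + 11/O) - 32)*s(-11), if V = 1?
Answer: -15939/4 ≈ -3984.8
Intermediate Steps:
O = -22 (O = 1*(-22) = -22)
((-19/44 + 11/O) - 32)*s(-11) = ((-19/44 + 11/(-22)) - 32)*(-11)² = ((-19*1/44 + 11*(-1/22)) - 32)*121 = ((-19/44 - ½) - 32)*121 = (-41/44 - 32)*121 = -1449/44*121 = -15939/4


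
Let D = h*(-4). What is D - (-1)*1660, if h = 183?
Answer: 928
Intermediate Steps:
D = -732 (D = 183*(-4) = -732)
D - (-1)*1660 = -732 - (-1)*1660 = -732 - 1*(-1660) = -732 + 1660 = 928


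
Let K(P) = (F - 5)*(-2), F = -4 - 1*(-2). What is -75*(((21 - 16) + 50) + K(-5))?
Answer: -5175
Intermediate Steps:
F = -2 (F = -4 + 2 = -2)
K(P) = 14 (K(P) = (-2 - 5)*(-2) = -7*(-2) = 14)
-75*(((21 - 16) + 50) + K(-5)) = -75*(((21 - 16) + 50) + 14) = -75*((5 + 50) + 14) = -75*(55 + 14) = -75*69 = -5175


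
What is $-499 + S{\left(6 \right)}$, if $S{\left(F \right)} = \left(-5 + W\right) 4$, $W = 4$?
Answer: $-503$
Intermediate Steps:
$S{\left(F \right)} = -4$ ($S{\left(F \right)} = \left(-5 + 4\right) 4 = \left(-1\right) 4 = -4$)
$-499 + S{\left(6 \right)} = -499 - 4 = -503$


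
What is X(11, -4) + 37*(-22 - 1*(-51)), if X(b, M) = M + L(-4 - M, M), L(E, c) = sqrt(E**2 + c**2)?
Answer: 1073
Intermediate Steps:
X(b, M) = M + sqrt(M**2 + (-4 - M)**2) (X(b, M) = M + sqrt((-4 - M)**2 + M**2) = M + sqrt(M**2 + (-4 - M)**2))
X(11, -4) + 37*(-22 - 1*(-51)) = (-4 + sqrt((-4)**2 + (4 - 4)**2)) + 37*(-22 - 1*(-51)) = (-4 + sqrt(16 + 0**2)) + 37*(-22 + 51) = (-4 + sqrt(16 + 0)) + 37*29 = (-4 + sqrt(16)) + 1073 = (-4 + 4) + 1073 = 0 + 1073 = 1073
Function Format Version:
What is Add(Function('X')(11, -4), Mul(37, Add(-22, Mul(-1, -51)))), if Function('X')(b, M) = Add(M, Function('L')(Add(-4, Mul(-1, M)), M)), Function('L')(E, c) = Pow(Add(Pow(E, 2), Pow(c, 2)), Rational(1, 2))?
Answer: 1073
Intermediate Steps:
Function('X')(b, M) = Add(M, Pow(Add(Pow(M, 2), Pow(Add(-4, Mul(-1, M)), 2)), Rational(1, 2))) (Function('X')(b, M) = Add(M, Pow(Add(Pow(Add(-4, Mul(-1, M)), 2), Pow(M, 2)), Rational(1, 2))) = Add(M, Pow(Add(Pow(M, 2), Pow(Add(-4, Mul(-1, M)), 2)), Rational(1, 2))))
Add(Function('X')(11, -4), Mul(37, Add(-22, Mul(-1, -51)))) = Add(Add(-4, Pow(Add(Pow(-4, 2), Pow(Add(4, -4), 2)), Rational(1, 2))), Mul(37, Add(-22, Mul(-1, -51)))) = Add(Add(-4, Pow(Add(16, Pow(0, 2)), Rational(1, 2))), Mul(37, Add(-22, 51))) = Add(Add(-4, Pow(Add(16, 0), Rational(1, 2))), Mul(37, 29)) = Add(Add(-4, Pow(16, Rational(1, 2))), 1073) = Add(Add(-4, 4), 1073) = Add(0, 1073) = 1073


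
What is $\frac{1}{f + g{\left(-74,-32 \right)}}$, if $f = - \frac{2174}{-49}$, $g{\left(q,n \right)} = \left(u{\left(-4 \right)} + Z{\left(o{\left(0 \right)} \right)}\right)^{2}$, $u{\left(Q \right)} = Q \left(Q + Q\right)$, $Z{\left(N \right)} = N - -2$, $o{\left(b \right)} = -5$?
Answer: $\frac{49}{43383} \approx 0.0011295$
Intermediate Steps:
$Z{\left(N \right)} = 2 + N$ ($Z{\left(N \right)} = N + 2 = 2 + N$)
$u{\left(Q \right)} = 2 Q^{2}$ ($u{\left(Q \right)} = Q 2 Q = 2 Q^{2}$)
$g{\left(q,n \right)} = 841$ ($g{\left(q,n \right)} = \left(2 \left(-4\right)^{2} + \left(2 - 5\right)\right)^{2} = \left(2 \cdot 16 - 3\right)^{2} = \left(32 - 3\right)^{2} = 29^{2} = 841$)
$f = \frac{2174}{49}$ ($f = \left(-2174\right) \left(- \frac{1}{49}\right) = \frac{2174}{49} \approx 44.367$)
$\frac{1}{f + g{\left(-74,-32 \right)}} = \frac{1}{\frac{2174}{49} + 841} = \frac{1}{\frac{43383}{49}} = \frac{49}{43383}$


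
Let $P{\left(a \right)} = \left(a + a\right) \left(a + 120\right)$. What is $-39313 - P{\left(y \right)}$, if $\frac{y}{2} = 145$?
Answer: $-277113$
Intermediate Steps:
$y = 290$ ($y = 2 \cdot 145 = 290$)
$P{\left(a \right)} = 2 a \left(120 + a\right)$
$-39313 - P{\left(y \right)} = -39313 - 2 \cdot 290 \left(120 + 290\right) = -39313 - 2 \cdot 290 \cdot 410 = -39313 - 237800 = -277113$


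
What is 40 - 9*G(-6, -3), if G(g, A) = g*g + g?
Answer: -230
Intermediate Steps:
G(g, A) = g + g**2 (G(g, A) = g**2 + g = g + g**2)
40 - 9*G(-6, -3) = 40 - (-54)*(1 - 6) = 40 - (-54)*(-5) = 40 - 9*30 = 40 - 270 = -230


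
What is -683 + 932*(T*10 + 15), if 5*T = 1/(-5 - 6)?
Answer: 144403/11 ≈ 13128.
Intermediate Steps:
T = -1/55 (T = 1/(5*(-5 - 6)) = (⅕)/(-11) = (⅕)*(-1/11) = -1/55 ≈ -0.018182)
-683 + 932*(T*10 + 15) = -683 + 932*(-1/55*10 + 15) = -683 + 932*(-2/11 + 15) = -683 + 932*(163/11) = -683 + 151916/11 = 144403/11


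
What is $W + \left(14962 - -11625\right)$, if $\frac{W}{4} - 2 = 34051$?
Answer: $162799$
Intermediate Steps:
$W = 136212$ ($W = 8 + 4 \cdot 34051 = 8 + 136204 = 136212$)
$W + \left(14962 - -11625\right) = 136212 + \left(14962 - -11625\right) = 136212 + \left(14962 + 11625\right) = 136212 + 26587 = 162799$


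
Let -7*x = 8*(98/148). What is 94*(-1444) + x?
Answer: -5022260/37 ≈ -1.3574e+5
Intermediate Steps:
x = -28/37 (x = -8*98/148/7 = -8*98*(1/148)/7 = -8*49/(7*74) = -⅐*196/37 = -28/37 ≈ -0.75676)
94*(-1444) + x = 94*(-1444) - 28/37 = -135736 - 28/37 = -5022260/37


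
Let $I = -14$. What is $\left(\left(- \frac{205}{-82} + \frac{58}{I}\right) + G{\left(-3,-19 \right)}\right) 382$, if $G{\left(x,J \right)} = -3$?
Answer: $- \frac{12415}{7} \approx -1773.6$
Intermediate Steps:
$\left(\left(- \frac{205}{-82} + \frac{58}{I}\right) + G{\left(-3,-19 \right)}\right) 382 = \left(\left(- \frac{205}{-82} + \frac{58}{-14}\right) - 3\right) 382 = \left(\left(\left(-205\right) \left(- \frac{1}{82}\right) + 58 \left(- \frac{1}{14}\right)\right) - 3\right) 382 = \left(\left(\frac{5}{2} - \frac{29}{7}\right) - 3\right) 382 = \left(- \frac{23}{14} - 3\right) 382 = \left(- \frac{65}{14}\right) 382 = - \frac{12415}{7}$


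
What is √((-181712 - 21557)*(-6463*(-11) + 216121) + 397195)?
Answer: I*√58381305371 ≈ 2.4162e+5*I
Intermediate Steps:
√((-181712 - 21557)*(-6463*(-11) + 216121) + 397195) = √(-203269*(71093 + 216121) + 397195) = √(-203269*287214 + 397195) = √(-58381702566 + 397195) = √(-58381305371) = I*√58381305371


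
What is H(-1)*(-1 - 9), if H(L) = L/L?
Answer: -10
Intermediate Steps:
H(L) = 1
H(-1)*(-1 - 9) = 1*(-1 - 9) = 1*(-10) = -10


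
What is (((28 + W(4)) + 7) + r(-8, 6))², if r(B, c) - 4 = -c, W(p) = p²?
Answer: 2401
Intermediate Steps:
r(B, c) = 4 - c
(((28 + W(4)) + 7) + r(-8, 6))² = (((28 + 4²) + 7) + (4 - 1*6))² = (((28 + 16) + 7) + (4 - 6))² = ((44 + 7) - 2)² = (51 - 2)² = 49² = 2401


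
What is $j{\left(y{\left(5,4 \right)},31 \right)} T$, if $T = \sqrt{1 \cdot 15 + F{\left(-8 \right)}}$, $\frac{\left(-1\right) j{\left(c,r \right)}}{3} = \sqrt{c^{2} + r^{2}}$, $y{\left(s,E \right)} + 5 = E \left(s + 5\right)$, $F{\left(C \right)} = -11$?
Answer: $- 6 \sqrt{2186} \approx -280.53$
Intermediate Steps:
$y{\left(s,E \right)} = -5 + E \left(5 + s\right)$ ($y{\left(s,E \right)} = -5 + E \left(s + 5\right) = -5 + E \left(5 + s\right)$)
$j{\left(c,r \right)} = - 3 \sqrt{c^{2} + r^{2}}$
$T = 2$ ($T = \sqrt{1 \cdot 15 - 11} = \sqrt{15 - 11} = \sqrt{4} = 2$)
$j{\left(y{\left(5,4 \right)},31 \right)} T = - 3 \sqrt{\left(-5 + 5 \cdot 4 + 4 \cdot 5\right)^{2} + 31^{2}} \cdot 2 = - 3 \sqrt{\left(-5 + 20 + 20\right)^{2} + 961} \cdot 2 = - 3 \sqrt{35^{2} + 961} \cdot 2 = - 3 \sqrt{1225 + 961} \cdot 2 = - 3 \sqrt{2186} \cdot 2 = - 6 \sqrt{2186}$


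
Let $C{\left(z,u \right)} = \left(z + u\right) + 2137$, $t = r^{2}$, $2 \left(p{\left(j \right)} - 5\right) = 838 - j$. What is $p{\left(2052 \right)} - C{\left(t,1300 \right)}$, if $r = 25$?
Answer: $-4664$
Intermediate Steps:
$p{\left(j \right)} = 424 - \frac{j}{2}$ ($p{\left(j \right)} = 5 + \frac{838 - j}{2} = 5 - \left(-419 + \frac{j}{2}\right) = 424 - \frac{j}{2}$)
$t = 625$ ($t = 25^{2} = 625$)
$C{\left(z,u \right)} = 2137 + u + z$ ($C{\left(z,u \right)} = \left(u + z\right) + 2137 = 2137 + u + z$)
$p{\left(2052 \right)} - C{\left(t,1300 \right)} = \left(424 - 1026\right) - \left(2137 + 1300 + 625\right) = \left(424 - 1026\right) - 4062 = -602 - 4062 = -4664$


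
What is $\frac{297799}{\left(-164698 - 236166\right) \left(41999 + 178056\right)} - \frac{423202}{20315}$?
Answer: $- \frac{1493262193620229}{71681174822752} \approx -20.832$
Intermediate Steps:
$\frac{297799}{\left(-164698 - 236166\right) \left(41999 + 178056\right)} - \frac{423202}{20315} = \frac{297799}{\left(-400864\right) 220055} - \frac{423202}{20315} = \frac{297799}{-88212127520} - \frac{423202}{20315} = 297799 \left(- \frac{1}{88212127520}\right) - \frac{423202}{20315} = - \frac{297799}{88212127520} - \frac{423202}{20315} = - \frac{1493262193620229}{71681174822752}$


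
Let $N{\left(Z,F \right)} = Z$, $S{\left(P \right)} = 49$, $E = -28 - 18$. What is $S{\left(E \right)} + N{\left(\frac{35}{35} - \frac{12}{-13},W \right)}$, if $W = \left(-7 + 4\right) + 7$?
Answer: $\frac{662}{13} \approx 50.923$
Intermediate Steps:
$E = -46$ ($E = -28 - 18 = -46$)
$W = 4$ ($W = -3 + 7 = 4$)
$S{\left(E \right)} + N{\left(\frac{35}{35} - \frac{12}{-13},W \right)} = 49 + \left(\frac{35}{35} - \frac{12}{-13}\right) = 49 + \left(35 \cdot \frac{1}{35} - - \frac{12}{13}\right) = 49 + \left(1 + \frac{12}{13}\right) = 49 + \frac{25}{13} = \frac{662}{13}$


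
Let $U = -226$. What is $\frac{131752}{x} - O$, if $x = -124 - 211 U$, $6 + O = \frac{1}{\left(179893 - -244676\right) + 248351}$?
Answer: $\frac{140345517259}{16002710520} \approx 8.7701$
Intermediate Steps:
$O = - \frac{4037519}{672920}$ ($O = -6 + \frac{1}{\left(179893 - -244676\right) + 248351} = -6 + \frac{1}{\left(179893 + 244676\right) + 248351} = -6 + \frac{1}{424569 + 248351} = -6 + \frac{1}{672920} = - \frac{4037519}{672920} \approx -6.0$)
$x = 47562$ ($x = -124 - -47686 = -124 + 47686 = 47562$)
$\frac{131752}{x} - O = \frac{131752}{47562} - - \frac{4037519}{672920} = 131752 \cdot \frac{1}{47562} + \frac{4037519}{672920} = \frac{65876}{23781} + \frac{4037519}{672920} = \frac{140345517259}{16002710520}$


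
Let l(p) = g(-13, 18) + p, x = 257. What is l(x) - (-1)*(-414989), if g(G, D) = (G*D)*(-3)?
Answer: -414030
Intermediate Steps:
g(G, D) = -3*D*G (g(G, D) = (D*G)*(-3) = -3*D*G)
l(p) = 702 + p (l(p) = -3*18*(-13) + p = 702 + p)
l(x) - (-1)*(-414989) = (702 + 257) - (-1)*(-414989) = 959 - 1*414989 = 959 - 414989 = -414030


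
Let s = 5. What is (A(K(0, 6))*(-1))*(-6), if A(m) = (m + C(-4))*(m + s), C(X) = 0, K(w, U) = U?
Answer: 396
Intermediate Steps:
A(m) = m*(5 + m) (A(m) = (m + 0)*(m + 5) = m*(5 + m))
(A(K(0, 6))*(-1))*(-6) = ((6*(5 + 6))*(-1))*(-6) = ((6*11)*(-1))*(-6) = (66*(-1))*(-6) = -66*(-6) = 396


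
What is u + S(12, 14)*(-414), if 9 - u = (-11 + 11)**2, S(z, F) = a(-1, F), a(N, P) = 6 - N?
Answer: -2889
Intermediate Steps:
S(z, F) = 7 (S(z, F) = 6 - 1*(-1) = 6 + 1 = 7)
u = 9 (u = 9 - (-11 + 11)**2 = 9 - 1*0**2 = 9 - 1*0 = 9 + 0 = 9)
u + S(12, 14)*(-414) = 9 + 7*(-414) = 9 - 2898 = -2889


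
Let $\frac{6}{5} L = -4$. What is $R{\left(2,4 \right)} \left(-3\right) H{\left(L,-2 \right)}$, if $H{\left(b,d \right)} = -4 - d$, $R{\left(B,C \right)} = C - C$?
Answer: $0$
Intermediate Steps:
$L = - \frac{10}{3}$ ($L = \frac{5}{6} \left(-4\right) = - \frac{10}{3} \approx -3.3333$)
$R{\left(B,C \right)} = 0$
$R{\left(2,4 \right)} \left(-3\right) H{\left(L,-2 \right)} = 0 \left(-3\right) \left(-4 - -2\right) = 0 \left(-4 + 2\right) = 0 \left(-2\right) = 0$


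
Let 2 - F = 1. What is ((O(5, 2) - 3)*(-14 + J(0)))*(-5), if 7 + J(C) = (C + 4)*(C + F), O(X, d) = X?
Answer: 170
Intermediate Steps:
F = 1 (F = 2 - 1*1 = 2 - 1 = 1)
J(C) = -7 + (1 + C)*(4 + C) (J(C) = -7 + (C + 4)*(C + 1) = -7 + (4 + C)*(1 + C) = -7 + (1 + C)*(4 + C))
((O(5, 2) - 3)*(-14 + J(0)))*(-5) = ((5 - 3)*(-14 + (-3 + 0² + 5*0)))*(-5) = (2*(-14 + (-3 + 0 + 0)))*(-5) = (2*(-14 - 3))*(-5) = (2*(-17))*(-5) = -34*(-5) = 170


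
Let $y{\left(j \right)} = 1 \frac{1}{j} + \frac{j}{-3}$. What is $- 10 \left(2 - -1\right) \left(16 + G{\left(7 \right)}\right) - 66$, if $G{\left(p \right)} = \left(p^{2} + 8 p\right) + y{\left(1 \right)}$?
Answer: $-3716$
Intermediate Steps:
$y{\left(j \right)} = \frac{1}{j} - \frac{j}{3}$ ($y{\left(j \right)} = \frac{1}{j} + j \left(- \frac{1}{3}\right) = \frac{1}{j} - \frac{j}{3}$)
$G{\left(p \right)} = \frac{2}{3} + p^{2} + 8 p$ ($G{\left(p \right)} = \left(p^{2} + 8 p\right) + \left(1^{-1} - \frac{1}{3}\right) = \left(p^{2} + 8 p\right) + \left(1 - \frac{1}{3}\right) = \left(p^{2} + 8 p\right) + \frac{2}{3} = \frac{2}{3} + p^{2} + 8 p$)
$- 10 \left(2 - -1\right) \left(16 + G{\left(7 \right)}\right) - 66 = - 10 \left(2 - -1\right) \left(16 + \left(\frac{2}{3} + 7^{2} + 8 \cdot 7\right)\right) - 66 = - 10 \left(2 + 1\right) \left(16 + \left(\frac{2}{3} + 49 + 56\right)\right) - 66 = \left(-10\right) 3 \left(16 + \frac{317}{3}\right) - 66 = \left(-30\right) \frac{365}{3} - 66 = -3650 - 66 = -3716$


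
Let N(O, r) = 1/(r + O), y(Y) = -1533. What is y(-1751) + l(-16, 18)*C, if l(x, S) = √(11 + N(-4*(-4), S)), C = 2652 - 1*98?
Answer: -1533 + 6385*√510/17 ≈ 6949.0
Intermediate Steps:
C = 2554 (C = 2652 - 98 = 2554)
N(O, r) = 1/(O + r)
l(x, S) = √(11 + 1/(16 + S)) (l(x, S) = √(11 + 1/(-4*(-4) + S)) = √(11 + 1/(16 + S)))
y(-1751) + l(-16, 18)*C = -1533 + √((177 + 11*18)/(16 + 18))*2554 = -1533 + √((177 + 198)/34)*2554 = -1533 + √((1/34)*375)*2554 = -1533 + √(375/34)*2554 = -1533 + (5*√510/34)*2554 = -1533 + 6385*√510/17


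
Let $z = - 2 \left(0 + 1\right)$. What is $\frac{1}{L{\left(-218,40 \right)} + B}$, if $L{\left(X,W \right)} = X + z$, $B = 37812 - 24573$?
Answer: $\frac{1}{13019} \approx 7.6811 \cdot 10^{-5}$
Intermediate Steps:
$B = 13239$
$z = -2$ ($z = \left(-2\right) 1 = -2$)
$L{\left(X,W \right)} = -2 + X$ ($L{\left(X,W \right)} = X - 2 = -2 + X$)
$\frac{1}{L{\left(-218,40 \right)} + B} = \frac{1}{\left(-2 - 218\right) + 13239} = \frac{1}{-220 + 13239} = \frac{1}{13019}$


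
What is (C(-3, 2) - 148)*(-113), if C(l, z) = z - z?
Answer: 16724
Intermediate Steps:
C(l, z) = 0
(C(-3, 2) - 148)*(-113) = (0 - 148)*(-113) = -148*(-113) = 16724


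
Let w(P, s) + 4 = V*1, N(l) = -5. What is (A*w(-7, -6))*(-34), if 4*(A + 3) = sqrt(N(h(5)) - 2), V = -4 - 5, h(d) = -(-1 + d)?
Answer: -1326 + 221*I*sqrt(7)/2 ≈ -1326.0 + 292.36*I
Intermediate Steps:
h(d) = 1 - d
V = -9
w(P, s) = -13 (w(P, s) = -4 - 9*1 = -4 - 9 = -13)
A = -3 + I*sqrt(7)/4 (A = -3 + sqrt(-5 - 2)/4 = -3 + sqrt(-7)/4 = -3 + (I*sqrt(7))/4 = -3 + I*sqrt(7)/4 ≈ -3.0 + 0.66144*I)
(A*w(-7, -6))*(-34) = ((-3 + I*sqrt(7)/4)*(-13))*(-34) = (39 - 13*I*sqrt(7)/4)*(-34) = -1326 + 221*I*sqrt(7)/2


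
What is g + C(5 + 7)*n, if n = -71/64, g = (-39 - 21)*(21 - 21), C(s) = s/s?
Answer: -71/64 ≈ -1.1094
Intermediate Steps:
C(s) = 1
g = 0 (g = -60*0 = 0)
n = -71/64 (n = -71*1/64 = -71/64 ≈ -1.1094)
g + C(5 + 7)*n = 0 + 1*(-71/64) = 0 - 71/64 = -71/64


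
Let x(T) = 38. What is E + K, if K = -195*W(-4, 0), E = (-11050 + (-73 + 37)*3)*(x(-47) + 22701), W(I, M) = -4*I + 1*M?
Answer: -253724882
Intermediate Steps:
W(I, M) = M - 4*I (W(I, M) = -4*I + M = M - 4*I)
E = -253721762 (E = (-11050 + (-73 + 37)*3)*(38 + 22701) = (-11050 - 36*3)*22739 = (-11050 - 108)*22739 = -11158*22739 = -253721762)
K = -3120 (K = -195*(0 - 4*(-4)) = -195*(0 + 16) = -195*16 = -3120)
E + K = -253721762 - 3120 = -253724882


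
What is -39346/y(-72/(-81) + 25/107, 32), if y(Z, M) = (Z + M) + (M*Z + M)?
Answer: -12630066/32435 ≈ -389.40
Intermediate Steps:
y(Z, M) = Z + 2*M + M*Z (y(Z, M) = (M + Z) + (M + M*Z) = Z + 2*M + M*Z)
-39346/y(-72/(-81) + 25/107, 32) = -39346/((-72/(-81) + 25/107) + 2*32 + 32*(-72/(-81) + 25/107)) = -39346/((-72*(-1/81) + 25*(1/107)) + 64 + 32*(-72*(-1/81) + 25*(1/107))) = -39346/((8/9 + 25/107) + 64 + 32*(8/9 + 25/107)) = -39346/(1081/963 + 64 + 32*(1081/963)) = -39346/(1081/963 + 64 + 34592/963) = -39346/32435/321 = -39346*321/32435 = -12630066/32435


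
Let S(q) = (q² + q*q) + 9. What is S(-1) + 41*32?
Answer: 1323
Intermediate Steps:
S(q) = 9 + 2*q² (S(q) = (q² + q²) + 9 = 2*q² + 9 = 9 + 2*q²)
S(-1) + 41*32 = (9 + 2*(-1)²) + 41*32 = (9 + 2*1) + 1312 = (9 + 2) + 1312 = 11 + 1312 = 1323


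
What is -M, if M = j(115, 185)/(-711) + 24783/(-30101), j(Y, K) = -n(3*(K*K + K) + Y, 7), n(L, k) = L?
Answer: -3093167132/21401811 ≈ -144.53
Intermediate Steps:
j(Y, K) = -Y - 3*K - 3*K² (j(Y, K) = -(3*(K*K + K) + Y) = -(3*(K² + K) + Y) = -(3*(K + K²) + Y) = -((3*K + 3*K²) + Y) = -(Y + 3*K + 3*K²) = -Y - 3*K - 3*K²)
M = 3093167132/21401811 (M = (-1*115 - 3*185 - 3*185²)/(-711) + 24783/(-30101) = (-115 - 555 - 3*34225)*(-1/711) + 24783*(-1/30101) = (-115 - 555 - 102675)*(-1/711) - 24783/30101 = -103345*(-1/711) - 24783/30101 = 103345/711 - 24783/30101 = 3093167132/21401811 ≈ 144.53)
-M = -1*3093167132/21401811 = -3093167132/21401811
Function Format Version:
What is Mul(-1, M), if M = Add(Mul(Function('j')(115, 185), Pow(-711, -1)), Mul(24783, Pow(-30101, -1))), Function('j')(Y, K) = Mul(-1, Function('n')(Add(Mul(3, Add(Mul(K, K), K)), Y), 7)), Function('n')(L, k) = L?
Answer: Rational(-3093167132, 21401811) ≈ -144.53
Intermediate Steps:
Function('j')(Y, K) = Add(Mul(-1, Y), Mul(-3, K), Mul(-3, Pow(K, 2))) (Function('j')(Y, K) = Mul(-1, Add(Mul(3, Add(Mul(K, K), K)), Y)) = Mul(-1, Add(Mul(3, Add(Pow(K, 2), K)), Y)) = Mul(-1, Add(Mul(3, Add(K, Pow(K, 2))), Y)) = Mul(-1, Add(Add(Mul(3, K), Mul(3, Pow(K, 2))), Y)) = Mul(-1, Add(Y, Mul(3, K), Mul(3, Pow(K, 2)))) = Add(Mul(-1, Y), Mul(-3, K), Mul(-3, Pow(K, 2))))
M = Rational(3093167132, 21401811) (M = Add(Mul(Add(Mul(-1, 115), Mul(-3, 185), Mul(-3, Pow(185, 2))), Pow(-711, -1)), Mul(24783, Pow(-30101, -1))) = Add(Mul(Add(-115, -555, Mul(-3, 34225)), Rational(-1, 711)), Mul(24783, Rational(-1, 30101))) = Add(Mul(Add(-115, -555, -102675), Rational(-1, 711)), Rational(-24783, 30101)) = Add(Mul(-103345, Rational(-1, 711)), Rational(-24783, 30101)) = Add(Rational(103345, 711), Rational(-24783, 30101)) = Rational(3093167132, 21401811) ≈ 144.53)
Mul(-1, M) = Mul(-1, Rational(3093167132, 21401811)) = Rational(-3093167132, 21401811)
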